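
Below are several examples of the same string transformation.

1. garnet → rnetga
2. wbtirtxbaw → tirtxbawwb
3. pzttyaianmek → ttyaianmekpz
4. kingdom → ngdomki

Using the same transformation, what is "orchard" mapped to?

Looking at the pairs, the operation is to move the first 2 characters to the end (rotate left by 2).
Doing the same to "orchard": "chardor".

chardor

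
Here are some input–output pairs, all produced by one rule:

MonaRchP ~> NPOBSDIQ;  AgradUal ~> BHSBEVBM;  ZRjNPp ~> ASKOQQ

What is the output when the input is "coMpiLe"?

DPNQJMF

In each case the input is transformed by: shift every letter 1 place forward in the alphabet (wrapping around), then convert every letter to uppercase.
On "coMpiLe": the first step gives "dpNqjMf", and the second then gives "DPNQJMF".
(Check on "AgradUal": → "BhsbeVbm" → "BHSBEVBM" ✓)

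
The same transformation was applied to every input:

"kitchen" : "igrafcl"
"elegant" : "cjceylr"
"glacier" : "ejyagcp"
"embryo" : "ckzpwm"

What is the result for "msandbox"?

Looking at the pairs, the operation is to shift every letter 2 places backward in the alphabet (wrapping around).
For "msandbox" the result is "kqylbzmv".

kqylbzmv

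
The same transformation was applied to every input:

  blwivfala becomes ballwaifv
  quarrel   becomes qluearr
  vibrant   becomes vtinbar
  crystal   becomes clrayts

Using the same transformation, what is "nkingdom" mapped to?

nmkoidng

The pattern: take characters alternately from the front and the back (1st, last, 2nd, 2nd-last, ...).
"nkingdom" → "nmkoidng".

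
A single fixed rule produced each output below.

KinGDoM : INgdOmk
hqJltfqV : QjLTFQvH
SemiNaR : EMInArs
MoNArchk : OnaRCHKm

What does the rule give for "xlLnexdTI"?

LlNEXDtiX

Looking at the pairs, the operation is to flip the case of every letter, then move the first character to the end.
Working it through for "xlLnexdTI": intermediate "XLlNEXDti", final "LlNEXDtiX".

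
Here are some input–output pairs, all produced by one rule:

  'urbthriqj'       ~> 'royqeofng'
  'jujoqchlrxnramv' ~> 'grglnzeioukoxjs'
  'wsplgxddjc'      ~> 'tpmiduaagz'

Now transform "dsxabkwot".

apuxyhtlq

In each case the input is transformed by: shift every letter 3 places backward in the alphabet (wrapping around).
Doing the same to "dsxabkwot": "apuxyhtlq".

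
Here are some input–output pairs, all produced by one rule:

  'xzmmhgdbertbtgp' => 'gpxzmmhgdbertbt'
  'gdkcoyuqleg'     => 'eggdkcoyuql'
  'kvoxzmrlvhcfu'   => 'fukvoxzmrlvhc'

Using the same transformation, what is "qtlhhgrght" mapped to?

htqtlhhgrg

Looking at the pairs, the operation is to move the last 2 characters to the front (rotate right by 2).
So "qtlhhgrght" becomes "htqtlhhgrg".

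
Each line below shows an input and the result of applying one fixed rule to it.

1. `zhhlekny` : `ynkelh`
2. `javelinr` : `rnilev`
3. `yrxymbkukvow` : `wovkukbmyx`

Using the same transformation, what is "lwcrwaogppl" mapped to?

The pattern: reverse the string, then delete the last 2 characters.
On "lwcrwaogppl": the first step gives "lppgoawrcwl", and the second then gives "lppgoawrc".

lppgoawrc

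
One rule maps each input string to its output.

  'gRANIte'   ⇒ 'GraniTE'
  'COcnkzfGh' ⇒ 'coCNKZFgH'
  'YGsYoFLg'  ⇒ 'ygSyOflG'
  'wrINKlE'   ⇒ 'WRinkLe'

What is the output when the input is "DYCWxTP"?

The transformation: flip the case of every letter.
Applying that to "DYCWxTP" gives "dycwXtp".

dycwXtp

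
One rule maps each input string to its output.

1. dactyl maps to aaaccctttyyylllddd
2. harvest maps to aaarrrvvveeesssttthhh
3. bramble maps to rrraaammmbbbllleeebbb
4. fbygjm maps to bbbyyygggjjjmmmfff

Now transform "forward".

ooorrrwwwaaarrrdddfff

Each output is the input with this applied: move the first character to the end, then repeat every character 3 times.
Working it through for "forward": intermediate "orwardf", final "ooorrrwwwaaarrrdddfff".
(Check on "dactyl": → "actyld" → "aaaccctttyyylllddd" ✓)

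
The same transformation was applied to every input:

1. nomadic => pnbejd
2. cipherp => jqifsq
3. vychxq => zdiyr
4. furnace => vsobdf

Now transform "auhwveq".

vixwfr

Looking at the pairs, the operation is to delete the first character, then shift every letter 1 place forward in the alphabet (wrapping around).
Working it through for "auhwveq": intermediate "uhwveq", final "vixwfr".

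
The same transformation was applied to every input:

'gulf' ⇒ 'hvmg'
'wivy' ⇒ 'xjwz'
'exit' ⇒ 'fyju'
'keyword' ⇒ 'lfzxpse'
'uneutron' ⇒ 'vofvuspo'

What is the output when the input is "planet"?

Rule — shift every letter 1 place forward in the alphabet (wrapping around).
For "planet" the result is "qmbofu".

qmbofu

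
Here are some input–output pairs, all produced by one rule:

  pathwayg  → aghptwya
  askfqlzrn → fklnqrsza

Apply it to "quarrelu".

In each case the input is transformed by: sort the characters into alphabetical order, then move the first character to the end.
Applying both steps to "quarrelu": "aelqrruu", then "elqrruua".
(Check on "askfqlzrn": → "afklnqrsz" → "fklnqrsza" ✓)

elqrruua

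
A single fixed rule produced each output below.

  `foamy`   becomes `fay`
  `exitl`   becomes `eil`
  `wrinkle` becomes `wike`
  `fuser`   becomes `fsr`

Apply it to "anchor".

The rule is to keep every other character starting from the first (positions 1st, 3rd, 5th, ...).
For "anchor" the result is "aco".

aco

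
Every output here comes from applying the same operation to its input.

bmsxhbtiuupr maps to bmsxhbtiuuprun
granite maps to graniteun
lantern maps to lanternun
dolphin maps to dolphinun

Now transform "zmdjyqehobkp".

The pattern: append "un".
Applying that to "zmdjyqehobkp" gives "zmdjyqehobkpun".

zmdjyqehobkpun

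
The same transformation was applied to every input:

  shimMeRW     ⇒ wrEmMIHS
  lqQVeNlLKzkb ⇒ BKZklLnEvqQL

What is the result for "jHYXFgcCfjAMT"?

tmaJFcCGfxyhJ

Rule — flip the case of every letter, then reverse the string.
Applying both steps to "jHYXFgcCfjAMT": "JhyxfGCcFJamt", then "tmaJFcCGfxyhJ".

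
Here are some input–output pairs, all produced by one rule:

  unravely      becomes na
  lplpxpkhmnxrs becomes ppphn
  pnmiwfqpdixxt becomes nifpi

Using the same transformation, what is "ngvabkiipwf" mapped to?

In each case the input is transformed by: delete the last 3 characters, then keep every other character starting from the second (positions 2nd, 4th, 6th, ...).
"ngvabkiipwf" → "ngvabkii" → "gaki".

gaki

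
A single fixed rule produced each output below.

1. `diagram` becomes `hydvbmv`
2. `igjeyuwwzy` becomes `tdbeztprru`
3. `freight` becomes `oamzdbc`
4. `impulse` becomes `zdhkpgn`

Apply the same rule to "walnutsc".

The rule is to shift every letter 5 places backward in the alphabet (wrapping around), then move the last character to the front.
For "walnutsc", step one produces "rvgiponx"; step two turns that into "xrvgipon".
(Check on "impulse": → "dhkpgnz" → "zdhkpgn" ✓)

xrvgipon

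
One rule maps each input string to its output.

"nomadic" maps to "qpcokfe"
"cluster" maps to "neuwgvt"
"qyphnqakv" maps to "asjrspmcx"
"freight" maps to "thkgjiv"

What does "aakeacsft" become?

What's happening: swap each adjacent pair of characters (1↔2, 3↔4, ...), then shift every letter 2 places forward in the alphabet (wrapping around).
Starting from "aakeacsft": after the first operation, "aaekcafst"; after the second, "ccgmechuv".

ccgmechuv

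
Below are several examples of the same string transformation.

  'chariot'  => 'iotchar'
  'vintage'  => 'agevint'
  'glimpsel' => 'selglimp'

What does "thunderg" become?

Each output is the input with this applied: move the last 3 characters to the front (rotate right by 3).
"thunderg" → "ergthund".

ergthund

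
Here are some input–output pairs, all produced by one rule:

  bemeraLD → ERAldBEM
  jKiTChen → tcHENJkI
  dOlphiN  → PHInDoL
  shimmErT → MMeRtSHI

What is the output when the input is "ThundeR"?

NDErtHU

Rule — flip the case of every letter, then move the first 3 characters to the end (rotate left by 3).
So "ThundeR" becomes "NDErtHU".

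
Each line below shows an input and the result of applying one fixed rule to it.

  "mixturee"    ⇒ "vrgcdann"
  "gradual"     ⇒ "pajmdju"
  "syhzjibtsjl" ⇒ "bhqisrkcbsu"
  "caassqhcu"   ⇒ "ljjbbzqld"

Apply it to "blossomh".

kuxbbxvq

The transformation: shift every letter 9 places forward in the alphabet (wrapping around).
So "blossomh" becomes "kuxbbxvq".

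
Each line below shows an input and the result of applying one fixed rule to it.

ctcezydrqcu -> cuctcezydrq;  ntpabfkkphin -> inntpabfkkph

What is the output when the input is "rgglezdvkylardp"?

What's happening: move the last 2 characters to the front (rotate right by 2).
Applying that to "rgglezdvkylardp" gives "dprgglezdvkylar".

dprgglezdvkylar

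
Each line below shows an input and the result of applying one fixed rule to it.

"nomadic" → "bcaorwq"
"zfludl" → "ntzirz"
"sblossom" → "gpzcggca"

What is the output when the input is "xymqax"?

lmaeol

The rule is to shift every letter 12 places backward in the alphabet (wrapping around).
Applying that to "xymqax" gives "lmaeol".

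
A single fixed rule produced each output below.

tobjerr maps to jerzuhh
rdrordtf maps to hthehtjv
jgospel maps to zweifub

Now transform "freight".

vhuywxj

What's happening: shift every letter 10 places backward in the alphabet (wrapping around).
"freight" → "vhuywxj".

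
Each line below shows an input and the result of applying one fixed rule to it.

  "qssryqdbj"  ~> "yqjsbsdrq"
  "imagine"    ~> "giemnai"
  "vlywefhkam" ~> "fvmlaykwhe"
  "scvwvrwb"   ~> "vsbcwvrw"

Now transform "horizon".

ihnoorz

What's happening: take characters alternately from the front and the back (1st, last, 2nd, 2nd-last, ...), then move the last character to the front.
Starting from "horizon": after the first operation, "hnoorzi"; after the second, "ihnoorz".
(Check on "vlywefhkam": → "vmlaykwhef" → "fvmlaykwhe" ✓)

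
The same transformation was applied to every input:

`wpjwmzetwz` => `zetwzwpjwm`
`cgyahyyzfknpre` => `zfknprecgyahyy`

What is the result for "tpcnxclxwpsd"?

The transformation: swap the front and back halves of the string.
On "tpcnxclxwpsd" that produces "lxwpsdtpcnxc".

lxwpsdtpcnxc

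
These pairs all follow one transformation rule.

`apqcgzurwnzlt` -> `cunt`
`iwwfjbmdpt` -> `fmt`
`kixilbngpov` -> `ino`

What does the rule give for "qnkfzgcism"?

fcm

Looking at the pairs, the operation is to delete the first 3 characters, then keep one character in every 3, starting at position 1 (positions 1st, 4th, 7th, ...).
Starting from "qnkfzgcism": after the first operation, "fzgcism"; after the second, "fcm".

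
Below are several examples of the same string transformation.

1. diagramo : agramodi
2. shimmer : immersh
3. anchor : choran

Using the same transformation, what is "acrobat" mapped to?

In each case the input is transformed by: move the first 2 characters to the end (rotate left by 2).
On "acrobat" that produces "robatac".

robatac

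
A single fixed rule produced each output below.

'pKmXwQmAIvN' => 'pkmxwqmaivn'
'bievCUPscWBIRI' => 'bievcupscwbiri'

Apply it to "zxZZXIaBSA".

zxzzxiabsa

The pattern: convert every letter to lowercase.
Applying that to "zxZZXIaBSA" gives "zxzzxiabsa".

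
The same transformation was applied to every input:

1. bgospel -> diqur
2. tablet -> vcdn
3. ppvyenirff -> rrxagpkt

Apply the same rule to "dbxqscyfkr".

Rule — shift every letter 2 places forward in the alphabet (wrapping around), then delete the last 2 characters.
Starting from "dbxqscyfkr": after the first operation, "fdzsueahmt"; after the second, "fdzsueah".

fdzsueah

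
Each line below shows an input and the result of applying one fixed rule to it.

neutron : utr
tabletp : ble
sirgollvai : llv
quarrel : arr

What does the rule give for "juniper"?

Rule — move the last 2 characters to the front (rotate right by 2), then keep only the last 3 characters.
Starting from "juniper": after the first operation, "erjunip"; after the second, "nip".

nip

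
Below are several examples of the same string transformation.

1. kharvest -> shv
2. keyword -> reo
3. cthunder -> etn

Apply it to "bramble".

The pattern: move the last 2 characters to the front (rotate right by 2), then keep one character in every 3, starting at position 1 (positions 1st, 4th, 7th, ...).
"bramble" → "lebramb" → "lrb".
(Check on "keyword": → "rdkeywo" → "reo" ✓)

lrb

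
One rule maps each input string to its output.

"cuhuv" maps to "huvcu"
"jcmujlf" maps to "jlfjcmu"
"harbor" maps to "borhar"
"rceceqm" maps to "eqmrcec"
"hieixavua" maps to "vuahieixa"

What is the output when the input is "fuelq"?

Looking at the pairs, the operation is to move the last 3 characters to the front (rotate right by 3).
Applying that to "fuelq" gives "elqfu".

elqfu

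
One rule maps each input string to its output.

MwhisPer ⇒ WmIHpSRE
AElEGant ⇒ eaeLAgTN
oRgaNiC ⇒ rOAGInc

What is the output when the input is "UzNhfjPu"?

ZuHnJFUp

In each case the input is transformed by: swap each adjacent pair of characters (1↔2, 3↔4, ...), then flip the case of every letter.
Starting from "UzNhfjPu": after the first operation, "zUhNjfuP"; after the second, "ZuHnJFUp".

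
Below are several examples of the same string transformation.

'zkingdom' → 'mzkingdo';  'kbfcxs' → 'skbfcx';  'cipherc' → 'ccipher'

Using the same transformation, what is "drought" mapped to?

tdrough

The rule is to move the last character to the front.
Applying that to "drought" gives "tdrough".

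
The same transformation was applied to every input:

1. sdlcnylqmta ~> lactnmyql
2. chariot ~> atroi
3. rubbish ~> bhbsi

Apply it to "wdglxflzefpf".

What's happening: delete the first 2 characters, then take characters alternately from the front and the back (1st, last, 2nd, 2nd-last, ...).
For "wdglxflzefpf", step one produces "glxflzefpf"; step two turns that into "gflpxffelz".
(Check on "chariot": → "ariot" → "atroi" ✓)

gflpxffelz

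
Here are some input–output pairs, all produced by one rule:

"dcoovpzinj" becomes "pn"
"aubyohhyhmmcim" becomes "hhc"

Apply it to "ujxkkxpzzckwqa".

xzw

Rule — keep one character in every 3, starting at position 3 (positions 3rd, 6th, 9th, ...), then delete the first character.
Starting from "ujxkkxpzzckwqa": after the first operation, "xxzw"; after the second, "xzw".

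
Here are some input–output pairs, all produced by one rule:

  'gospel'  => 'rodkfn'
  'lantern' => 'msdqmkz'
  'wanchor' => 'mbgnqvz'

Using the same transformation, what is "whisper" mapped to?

hrodqvg

In each case the input is transformed by: move the first 2 characters to the end (rotate left by 2), then shift every letter 1 place backward in the alphabet (wrapping around).
Working it through for "whisper": intermediate "isperwh", final "hrodqvg".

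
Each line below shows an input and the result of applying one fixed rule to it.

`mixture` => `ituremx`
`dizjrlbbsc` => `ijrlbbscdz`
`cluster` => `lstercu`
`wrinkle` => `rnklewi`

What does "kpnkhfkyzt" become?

pkhfkyztkn

What's happening: move the first 2 characters to the end (rotate left by 2), then swap the first and last characters.
Working it through for "kpnkhfkyzt": intermediate "nkhfkyztkp", final "pkhfkyztkn".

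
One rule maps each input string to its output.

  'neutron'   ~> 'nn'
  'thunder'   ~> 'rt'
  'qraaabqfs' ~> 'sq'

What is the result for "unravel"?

lu

Looking at the pairs, the operation is to move the first character to the end, then keep only the last 2 characters.
"unravel" → "nravelu" → "lu".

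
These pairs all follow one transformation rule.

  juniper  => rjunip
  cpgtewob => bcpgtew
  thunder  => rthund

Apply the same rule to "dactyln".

The rule is to move the last 2 characters to the front (rotate right by 2), then delete the first character.
Starting from "dactyln": after the first operation, "lndacty"; after the second, "ndacty".

ndacty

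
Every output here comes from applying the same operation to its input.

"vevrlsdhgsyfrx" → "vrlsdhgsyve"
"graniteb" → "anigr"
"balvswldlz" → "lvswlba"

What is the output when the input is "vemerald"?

In each case the input is transformed by: delete the last 3 characters, then move the first 2 characters to the end (rotate left by 2).
On "vemerald": the first step gives "vemer", and the second then gives "merve".
(Check on "vevrlsdhgsyfrx": → "vevrlsdhgsy" → "vrlsdhgsyve" ✓)

merve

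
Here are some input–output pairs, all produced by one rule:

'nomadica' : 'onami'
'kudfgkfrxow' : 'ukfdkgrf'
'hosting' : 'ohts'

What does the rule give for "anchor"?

nah

Looking at the pairs, the operation is to swap each adjacent pair of characters (1↔2, 3↔4, ...), then delete the last 3 characters.
On "anchor" that produces "nah".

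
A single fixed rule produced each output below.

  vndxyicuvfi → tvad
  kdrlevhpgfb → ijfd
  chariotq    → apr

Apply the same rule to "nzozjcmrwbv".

The pattern: shift every letter 2 places backward in the alphabet (wrapping around), then keep one character in every 3, starting at position 1 (positions 1st, 4th, 7th, ...).
Starting from "nzozjcmrwbv": after the first operation, "lxmxhakpuzt"; after the second, "lxkz".

lxkz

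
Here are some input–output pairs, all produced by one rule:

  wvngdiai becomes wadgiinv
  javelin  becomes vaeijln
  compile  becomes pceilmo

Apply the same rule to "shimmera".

saehimmr

The pattern: sort the characters into alphabetical order, then move the last character to the front.
Applying that to "shimmera" gives "saehimmr".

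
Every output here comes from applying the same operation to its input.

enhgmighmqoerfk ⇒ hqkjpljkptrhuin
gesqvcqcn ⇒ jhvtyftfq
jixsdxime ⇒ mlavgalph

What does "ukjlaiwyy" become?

xnmodlzbb

The transformation: shift every letter 3 places forward in the alphabet (wrapping around).
"ukjlaiwyy" → "xnmodlzbb".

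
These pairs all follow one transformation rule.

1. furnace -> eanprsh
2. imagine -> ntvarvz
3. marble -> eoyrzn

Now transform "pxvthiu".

Each output is the input with this applied: move the first 2 characters to the end (rotate left by 2), then shift every letter 13 places forward in the alphabet (wrapping around) — i.e. ROT13.
Applying both steps to "pxvthiu": "vthiupx", then "iguvhck".

iguvhck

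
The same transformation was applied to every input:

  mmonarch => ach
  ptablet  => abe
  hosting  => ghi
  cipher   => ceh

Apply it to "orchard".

acd

The transformation: sort the characters into alphabetical order, then keep only the first 3 characters.
For "orchard" the result is "acd".
(Check on "cipher": → "cehipr" → "ceh" ✓)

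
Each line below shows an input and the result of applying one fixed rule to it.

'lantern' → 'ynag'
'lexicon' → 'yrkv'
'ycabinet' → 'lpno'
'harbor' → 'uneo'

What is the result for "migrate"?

zvte

In each case the input is transformed by: shift every letter 13 places forward in the alphabet (wrapping around) — i.e. ROT13, then keep only the first 4 characters.
On "migrate" that produces "zvte".
(Check on "harbor": → "uneobe" → "uneo" ✓)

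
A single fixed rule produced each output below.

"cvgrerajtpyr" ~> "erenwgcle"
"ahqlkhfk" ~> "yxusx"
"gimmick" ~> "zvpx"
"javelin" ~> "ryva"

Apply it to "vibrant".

Each output is the input with this applied: shift every letter 13 places forward in the alphabet (wrapping around) — i.e. ROT13, then delete the first 3 characters.
Working it through for "vibrant": intermediate "ivoenag", final "enag".

enag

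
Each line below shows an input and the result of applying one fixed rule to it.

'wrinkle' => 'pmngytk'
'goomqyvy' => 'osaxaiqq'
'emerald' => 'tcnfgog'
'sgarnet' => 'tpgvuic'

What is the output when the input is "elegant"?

Each output is the input with this applied: shift every letter 2 places forward in the alphabet (wrapping around), then move the first 3 characters to the end (rotate left by 3).
Applying both steps to "elegant": "gngicpv", then "icpvgng".

icpvgng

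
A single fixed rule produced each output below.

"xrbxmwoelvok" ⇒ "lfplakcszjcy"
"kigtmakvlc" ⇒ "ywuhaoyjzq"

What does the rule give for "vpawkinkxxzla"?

jdokywbyllnzo

The pattern: shift every letter 12 places backward in the alphabet (wrapping around).
For "vpawkinkxxzla" the result is "jdokywbyllnzo".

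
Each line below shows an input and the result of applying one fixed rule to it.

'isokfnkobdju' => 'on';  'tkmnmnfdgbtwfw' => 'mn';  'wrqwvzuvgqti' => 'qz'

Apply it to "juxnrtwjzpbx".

xt

What's happening: keep one character in every 3, starting at position 3 (positions 3rd, 6th, 9th, ...), then delete the last 2 characters.
"juxnrtwjzpbx" → "xtzx" → "xt".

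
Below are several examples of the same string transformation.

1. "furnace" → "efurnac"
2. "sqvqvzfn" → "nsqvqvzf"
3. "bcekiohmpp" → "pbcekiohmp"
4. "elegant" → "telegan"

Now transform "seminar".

What's happening: move the last character to the front.
For "seminar" the result is "rsemina".

rsemina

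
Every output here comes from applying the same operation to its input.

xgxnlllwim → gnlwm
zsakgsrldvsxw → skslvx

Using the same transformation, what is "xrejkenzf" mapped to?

rjez

What's happening: keep every other character starting from the second (positions 2nd, 4th, 6th, ...).
For "xrejkenzf" the result is "rjez".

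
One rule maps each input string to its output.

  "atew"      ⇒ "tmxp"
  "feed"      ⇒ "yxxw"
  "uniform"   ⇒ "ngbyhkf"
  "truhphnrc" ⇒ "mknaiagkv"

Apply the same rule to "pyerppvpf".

irxkiioiy

The pattern: shift every letter 7 places backward in the alphabet (wrapping around).
Doing the same to "pyerppvpf": "irxkiioiy".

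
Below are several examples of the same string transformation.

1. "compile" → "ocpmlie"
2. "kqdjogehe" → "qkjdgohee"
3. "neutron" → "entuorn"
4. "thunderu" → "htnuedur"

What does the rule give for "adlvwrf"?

davlrwf

What's happening: swap each adjacent pair of characters (1↔2, 3↔4, ...).
So "adlvwrf" becomes "davlrwf".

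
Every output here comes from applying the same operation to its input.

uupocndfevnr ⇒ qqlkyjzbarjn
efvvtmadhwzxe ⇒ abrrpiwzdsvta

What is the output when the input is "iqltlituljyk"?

Each output is the input with this applied: shift every letter 4 places backward in the alphabet (wrapping around).
Doing the same to "iqltlituljyk": "emhphepqhfug".

emhphepqhfug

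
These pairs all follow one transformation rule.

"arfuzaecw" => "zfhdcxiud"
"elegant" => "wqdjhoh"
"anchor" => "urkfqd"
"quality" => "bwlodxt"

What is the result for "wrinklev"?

yhonqluz

What's happening: shift every letter 3 places forward in the alphabet (wrapping around), then reverse the string.
Starting from "wrinklev": after the first operation, "zulqnohy"; after the second, "yhonqluz".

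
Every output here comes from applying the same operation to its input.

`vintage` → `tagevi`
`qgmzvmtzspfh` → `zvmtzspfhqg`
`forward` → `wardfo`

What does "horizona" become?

izonaho

The rule is to move the first 3 characters to the end (rotate left by 3), then delete the last character.
Working it through for "horizona": intermediate "izonahor", final "izonaho".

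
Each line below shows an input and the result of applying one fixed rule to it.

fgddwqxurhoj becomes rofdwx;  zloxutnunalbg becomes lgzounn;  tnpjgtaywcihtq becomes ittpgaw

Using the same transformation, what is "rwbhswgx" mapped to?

sgrb

The rule is to keep every other character starting from the first (positions 1st, 3rd, 5th, ...), then move the last 2 characters to the front (rotate right by 2).
Applying both steps to "rwbhswgx": "rbsg", then "sgrb".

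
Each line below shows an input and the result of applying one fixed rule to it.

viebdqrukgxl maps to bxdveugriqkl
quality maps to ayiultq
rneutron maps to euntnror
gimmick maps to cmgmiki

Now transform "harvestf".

The pattern: sort the characters into alphabetical order, then take characters alternately from the front and the back (1st, last, 2nd, 2nd-last, ...).
On "harvestf": the first step gives "aefhrstv", and the second then gives "avetfshr".

avetfshr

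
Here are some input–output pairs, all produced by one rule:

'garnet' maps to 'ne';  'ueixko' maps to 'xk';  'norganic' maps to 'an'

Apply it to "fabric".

ri

Each output is the input with this applied: swap the front and back halves of the string, then keep only the first 2 characters.
So "fabric" becomes "ri".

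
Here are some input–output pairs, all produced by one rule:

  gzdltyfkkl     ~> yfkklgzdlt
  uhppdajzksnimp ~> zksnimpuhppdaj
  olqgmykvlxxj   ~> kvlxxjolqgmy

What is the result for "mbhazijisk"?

In each case the input is transformed by: swap the front and back halves of the string.
Doing the same to "mbhazijisk": "ijiskmbhaz".

ijiskmbhaz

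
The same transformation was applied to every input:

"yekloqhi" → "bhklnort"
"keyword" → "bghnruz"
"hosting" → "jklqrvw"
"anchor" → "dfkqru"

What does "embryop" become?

behprsu

The rule is to shift every letter 3 places forward in the alphabet (wrapping around), then sort the characters into alphabetical order.
"embryop" → "behprsu".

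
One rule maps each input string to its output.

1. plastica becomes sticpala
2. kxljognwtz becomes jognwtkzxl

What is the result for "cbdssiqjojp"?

Rule — swap the first and last characters, then move the first 3 characters to the end (rotate left by 3).
On "cbdssiqjojp": the first step gives "pbdssiqjojc", and the second then gives "ssiqjojcpbd".
(Check on "plastica": → "alasticp" → "sticpala" ✓)

ssiqjojcpbd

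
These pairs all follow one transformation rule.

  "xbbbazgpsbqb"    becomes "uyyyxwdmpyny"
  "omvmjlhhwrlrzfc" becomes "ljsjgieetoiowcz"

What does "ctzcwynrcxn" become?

zqwztvkozuk

Rule — shift every letter 3 places backward in the alphabet (wrapping around).
For "ctzcwynrcxn" the result is "zqwztvkozuk".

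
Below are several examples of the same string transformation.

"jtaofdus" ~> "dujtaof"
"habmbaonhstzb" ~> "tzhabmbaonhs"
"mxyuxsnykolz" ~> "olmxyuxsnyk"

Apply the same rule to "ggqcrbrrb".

rrggqcrb

The rule is to delete the last character, then move the last 2 characters to the front (rotate right by 2).
Starting from "ggqcrbrrb": after the first operation, "ggqcrbrr"; after the second, "rrggqcrb".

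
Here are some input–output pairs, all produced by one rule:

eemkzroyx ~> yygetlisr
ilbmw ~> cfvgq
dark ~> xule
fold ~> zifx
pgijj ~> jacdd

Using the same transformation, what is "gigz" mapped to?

The transformation: shift every letter 6 places backward in the alphabet (wrapping around).
On "gigz" that produces "acat".

acat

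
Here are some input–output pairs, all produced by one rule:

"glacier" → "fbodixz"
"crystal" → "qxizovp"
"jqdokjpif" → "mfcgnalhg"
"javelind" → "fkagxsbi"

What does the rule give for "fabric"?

What's happening: move the last 3 characters to the front (rotate right by 3), then shift every letter 3 places backward in the alphabet (wrapping around).
Applying that to "fabric" gives "ofzcxy".

ofzcxy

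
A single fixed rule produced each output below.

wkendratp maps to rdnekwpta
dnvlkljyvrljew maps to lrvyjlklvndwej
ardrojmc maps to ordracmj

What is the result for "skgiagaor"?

gaigksroa

The pattern: move the last 3 characters to the front (rotate right by 3), then reverse the string.
"skgiagaor" → "gaigksroa".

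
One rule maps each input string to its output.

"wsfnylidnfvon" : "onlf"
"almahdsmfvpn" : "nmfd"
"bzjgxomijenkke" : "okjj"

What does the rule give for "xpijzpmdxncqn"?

xqpi

Each output is the input with this applied: keep one character in every 3, starting at position 3 (positions 3rd, 6th, 9th, ...), then sort the characters into reverse alphabetical order.
"xpijzpmdxncqn" → "ipxq" → "xqpi".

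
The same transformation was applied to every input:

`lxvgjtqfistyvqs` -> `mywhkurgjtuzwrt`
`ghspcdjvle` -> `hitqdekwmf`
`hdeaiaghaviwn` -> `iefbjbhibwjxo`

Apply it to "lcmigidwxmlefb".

mdnjhjexynmfgc

In each case the input is transformed by: shift every letter 1 place forward in the alphabet (wrapping around).
Applying that to "lcmigidwxmlefb" gives "mdnjhjexynmfgc".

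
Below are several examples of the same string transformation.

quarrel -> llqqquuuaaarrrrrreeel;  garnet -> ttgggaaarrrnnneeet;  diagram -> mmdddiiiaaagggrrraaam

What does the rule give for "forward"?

The pattern: repeat every character 3 times, then move the last 2 characters to the front (rotate right by 2).
On "forward": the first step gives "fffooorrrwwwaaarrrddd", and the second then gives "ddfffooorrrwwwaaarrrd".
(Check on "quarrel": → "qqquuuaaarrrrrreeelll" → "llqqquuuaaarrrrrreeel" ✓)

ddfffooorrrwwwaaarrrd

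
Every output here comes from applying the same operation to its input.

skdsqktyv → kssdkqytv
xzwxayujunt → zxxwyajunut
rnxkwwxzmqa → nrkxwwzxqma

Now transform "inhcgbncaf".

nichbgcnfa

Each output is the input with this applied: swap each adjacent pair of characters (1↔2, 3↔4, ...).
Doing the same to "inhcgbncaf": "nichbgcnfa".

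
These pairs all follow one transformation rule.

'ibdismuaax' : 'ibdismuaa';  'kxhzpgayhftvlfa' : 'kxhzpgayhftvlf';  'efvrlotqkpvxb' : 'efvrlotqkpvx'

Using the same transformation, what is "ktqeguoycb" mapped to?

ktqeguoyc

Each output is the input with this applied: delete the last character.
"ktqeguoycb" → "ktqeguoyc".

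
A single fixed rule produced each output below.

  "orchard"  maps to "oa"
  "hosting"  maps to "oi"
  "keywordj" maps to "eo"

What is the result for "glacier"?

Rule — keep only the vowels.
Doing the same to "glacier": "aie".

aie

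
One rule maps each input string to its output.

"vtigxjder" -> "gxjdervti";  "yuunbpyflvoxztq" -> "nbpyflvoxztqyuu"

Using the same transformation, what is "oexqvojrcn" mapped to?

qvojrcnoex

Looking at the pairs, the operation is to move the first 3 characters to the end (rotate left by 3).
So "oexqvojrcn" becomes "qvojrcnoex".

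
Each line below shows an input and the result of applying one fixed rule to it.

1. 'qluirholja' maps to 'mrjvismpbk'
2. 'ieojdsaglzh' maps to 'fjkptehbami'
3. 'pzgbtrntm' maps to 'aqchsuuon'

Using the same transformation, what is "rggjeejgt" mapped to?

hskhffhku

The rule is to swap each adjacent pair of characters (1↔2, 3↔4, ...), then shift every letter 1 place forward in the alphabet (wrapping around).
Working it through for "rggjeejgt": intermediate "grjgeegjt", final "hskhffhku".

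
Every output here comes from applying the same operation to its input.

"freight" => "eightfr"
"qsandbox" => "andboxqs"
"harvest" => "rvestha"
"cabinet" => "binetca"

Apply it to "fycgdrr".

The transformation: move the first 2 characters to the end (rotate left by 2).
Doing the same to "fycgdrr": "cgdrrfy".

cgdrrfy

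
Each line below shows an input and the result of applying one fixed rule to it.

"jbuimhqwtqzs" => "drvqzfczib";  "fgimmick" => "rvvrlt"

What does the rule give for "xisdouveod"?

The pattern: delete the first 2 characters, then shift every letter 9 places forward in the alphabet (wrapping around).
Applying both steps to "xisdouveod": "sdouveod", then "bmxdenxm".

bmxdenxm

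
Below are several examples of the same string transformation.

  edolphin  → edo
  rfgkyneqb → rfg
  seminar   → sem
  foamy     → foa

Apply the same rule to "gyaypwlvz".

The rule is to keep only the first 3 characters.
"gyaypwlvz" → "gya".

gya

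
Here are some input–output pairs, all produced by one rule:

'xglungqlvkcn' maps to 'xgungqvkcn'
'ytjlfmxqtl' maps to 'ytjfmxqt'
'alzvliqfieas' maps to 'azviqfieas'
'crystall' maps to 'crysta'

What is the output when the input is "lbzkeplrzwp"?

Each output is the input with this applied: remove every "l".
Doing the same to "lbzkeplrzwp": "bzkeprzwp".

bzkeprzwp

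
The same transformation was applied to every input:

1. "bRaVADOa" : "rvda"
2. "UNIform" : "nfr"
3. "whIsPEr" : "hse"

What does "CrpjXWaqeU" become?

rjwqu

Rule — keep every other character starting from the second (positions 2nd, 4th, 6th, ...), then convert every letter to lowercase.
For "CrpjXWaqeU" the result is "rjwqu".
(Check on "UNIform": → "Nfr" → "nfr" ✓)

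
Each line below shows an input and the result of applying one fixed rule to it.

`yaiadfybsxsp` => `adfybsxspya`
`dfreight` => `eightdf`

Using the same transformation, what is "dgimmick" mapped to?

The transformation: move the first 3 characters to the end (rotate left by 3), then delete the last character.
On "dgimmick": the first step gives "mmickdgi", and the second then gives "mmickdg".

mmickdg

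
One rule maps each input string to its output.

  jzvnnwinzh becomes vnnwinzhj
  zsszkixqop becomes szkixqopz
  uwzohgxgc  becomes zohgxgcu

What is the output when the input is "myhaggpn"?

haggpnm

Rule — move the first character to the end, then delete the first character.
Starting from "myhaggpn": after the first operation, "yhaggpnm"; after the second, "haggpnm".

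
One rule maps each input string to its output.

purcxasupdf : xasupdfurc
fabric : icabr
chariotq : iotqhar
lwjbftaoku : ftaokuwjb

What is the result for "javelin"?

linave

The rule is to delete the first character, then move the first 3 characters to the end (rotate left by 3).
For "javelin", step one produces "avelin"; step two turns that into "linave".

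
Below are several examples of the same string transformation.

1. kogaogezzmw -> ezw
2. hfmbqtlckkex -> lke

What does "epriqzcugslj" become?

The pattern: keep every other character starting from the first (positions 1st, 3rd, 5th, ...), then delete the first 3 characters.
Applying both steps to "epriqzcugslj": "erqcgl", then "cgl".

cgl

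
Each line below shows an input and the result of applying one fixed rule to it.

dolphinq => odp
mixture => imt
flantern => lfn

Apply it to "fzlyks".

zfy

Looking at the pairs, the operation is to swap each adjacent pair of characters (1↔2, 3↔4, ...), then keep only the first 3 characters.
Starting from "fzlyks": after the first operation, "zfylsk"; after the second, "zfy".
(Check on "mixture": → "imtxrue" → "imt" ✓)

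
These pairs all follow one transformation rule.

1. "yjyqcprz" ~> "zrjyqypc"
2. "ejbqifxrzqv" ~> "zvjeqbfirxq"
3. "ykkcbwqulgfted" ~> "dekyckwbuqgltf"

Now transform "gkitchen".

In each case the input is transformed by: swap each adjacent pair of characters (1↔2, 3↔4, ...), then move the last 2 characters to the front (rotate right by 2).
"gkitchen" → "kgtihcne" → "nekgtihc".

nekgtihc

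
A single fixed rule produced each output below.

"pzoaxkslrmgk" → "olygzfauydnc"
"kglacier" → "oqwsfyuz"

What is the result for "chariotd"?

fwchrqvo

The transformation: move the first 3 characters to the end (rotate left by 3), then shift every letter 12 places backward in the alphabet (wrapping around).
On "chariotd": the first step gives "riotdcha", and the second then gives "fwchrqvo".
(Check on "pzoaxkslrmgk": → "axkslrmgkpzo" → "olygzfauydnc" ✓)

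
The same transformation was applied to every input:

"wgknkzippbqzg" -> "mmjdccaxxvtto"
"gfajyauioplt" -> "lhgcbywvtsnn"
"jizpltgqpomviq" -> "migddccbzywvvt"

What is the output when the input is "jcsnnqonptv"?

igfdcbaaawp

The rule is to sort the characters into reverse alphabetical order, then shift every letter 13 places forward in the alphabet (wrapping around) — i.e. ROT13.
Applying both steps to "jcsnnqonptv": "vtsqponnnjc", then "igfdcbaaawp".
(Check on "gfajyauioplt": → "yutpoljigfaa" → "lhgcbywvtsnn" ✓)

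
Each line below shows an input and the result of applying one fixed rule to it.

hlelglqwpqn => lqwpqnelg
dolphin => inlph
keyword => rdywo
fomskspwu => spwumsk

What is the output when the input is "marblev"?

Rule — delete the first 2 characters, then move the first 3 characters to the end (rotate left by 3).
"marblev" → "rblev" → "evrbl".

evrbl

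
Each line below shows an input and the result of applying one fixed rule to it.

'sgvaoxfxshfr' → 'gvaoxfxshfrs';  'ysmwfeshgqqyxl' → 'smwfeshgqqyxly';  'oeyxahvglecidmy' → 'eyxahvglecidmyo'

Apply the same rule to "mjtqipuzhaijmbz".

jtqipuzhaijmbzm

In each case the input is transformed by: move the first character to the end.
On "mjtqipuzhaijmbz" that produces "jtqipuzhaijmbzm".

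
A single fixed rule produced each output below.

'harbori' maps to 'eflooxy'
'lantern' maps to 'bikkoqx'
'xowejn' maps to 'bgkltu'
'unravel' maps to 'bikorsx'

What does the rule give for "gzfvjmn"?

cdgjksw

Each output is the input with this applied: shift every letter 3 places backward in the alphabet (wrapping around), then sort the characters into alphabetical order.
For "gzfvjmn" the result is "cdgjksw".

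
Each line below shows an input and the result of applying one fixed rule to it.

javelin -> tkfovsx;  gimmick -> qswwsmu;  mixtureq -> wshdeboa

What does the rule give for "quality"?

Rule — shift every letter 10 places forward in the alphabet (wrapping around).
Doing the same to "quality": "aekvsdi".

aekvsdi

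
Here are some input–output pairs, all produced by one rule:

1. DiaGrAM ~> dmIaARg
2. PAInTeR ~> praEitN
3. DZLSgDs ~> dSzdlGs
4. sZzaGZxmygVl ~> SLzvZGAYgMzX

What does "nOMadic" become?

The pattern: flip the case of every letter, then take characters alternately from the front and the back (1st, last, 2nd, 2nd-last, ...).
"nOMadic" → "NCoImDA".
(Check on "DiaGrAM": → "dIAgRam" → "dmIaARg" ✓)

NCoImDA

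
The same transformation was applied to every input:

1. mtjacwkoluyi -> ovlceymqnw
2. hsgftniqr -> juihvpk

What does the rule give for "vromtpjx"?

xtqovr

The pattern: delete the last 2 characters, then shift every letter 2 places forward in the alphabet (wrapping around).
"vromtpjx" → "xtqovr".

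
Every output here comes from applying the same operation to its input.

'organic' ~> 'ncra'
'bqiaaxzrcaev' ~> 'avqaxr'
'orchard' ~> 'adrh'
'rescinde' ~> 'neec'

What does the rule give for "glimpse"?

The transformation: move the last 3 characters to the front (rotate right by 3), then keep every other character starting from the first (positions 1st, 3rd, 5th, ...).
"glimpse" → "pseglim" → "pelm".

pelm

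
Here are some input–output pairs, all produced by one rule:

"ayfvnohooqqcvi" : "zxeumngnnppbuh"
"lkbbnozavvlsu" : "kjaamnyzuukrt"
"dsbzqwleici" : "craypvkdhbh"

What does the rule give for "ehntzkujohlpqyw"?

dgmsyjtingkopxv

Looking at the pairs, the operation is to shift every letter 1 place backward in the alphabet (wrapping around).
"ehntzkujohlpqyw" → "dgmsyjtingkopxv".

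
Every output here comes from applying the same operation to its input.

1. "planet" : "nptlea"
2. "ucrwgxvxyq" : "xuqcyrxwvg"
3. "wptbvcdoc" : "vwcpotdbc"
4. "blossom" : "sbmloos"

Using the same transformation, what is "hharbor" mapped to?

rhrhoab

What's happening: take characters alternately from the front and the back (1st, last, 2nd, 2nd-last, ...), then move the last character to the front.
So "hharbor" becomes "rhrhoab".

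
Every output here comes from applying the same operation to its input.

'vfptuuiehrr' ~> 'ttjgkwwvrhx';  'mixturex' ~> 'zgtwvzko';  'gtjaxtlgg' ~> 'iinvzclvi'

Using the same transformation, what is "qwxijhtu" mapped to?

wvjlkzys

Looking at the pairs, the operation is to reverse the string, then shift every letter 2 places forward in the alphabet (wrapping around).
Applying both steps to "qwxijhtu": "uthjixwq", then "wvjlkzys".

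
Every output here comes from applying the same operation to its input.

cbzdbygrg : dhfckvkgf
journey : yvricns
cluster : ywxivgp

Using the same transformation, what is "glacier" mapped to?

egmivkp

In each case the input is transformed by: shift every letter 4 places forward in the alphabet (wrapping around), then move the first 2 characters to the end (rotate left by 2).
Starting from "glacier": after the first operation, "kpegmiv"; after the second, "egmivkp".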